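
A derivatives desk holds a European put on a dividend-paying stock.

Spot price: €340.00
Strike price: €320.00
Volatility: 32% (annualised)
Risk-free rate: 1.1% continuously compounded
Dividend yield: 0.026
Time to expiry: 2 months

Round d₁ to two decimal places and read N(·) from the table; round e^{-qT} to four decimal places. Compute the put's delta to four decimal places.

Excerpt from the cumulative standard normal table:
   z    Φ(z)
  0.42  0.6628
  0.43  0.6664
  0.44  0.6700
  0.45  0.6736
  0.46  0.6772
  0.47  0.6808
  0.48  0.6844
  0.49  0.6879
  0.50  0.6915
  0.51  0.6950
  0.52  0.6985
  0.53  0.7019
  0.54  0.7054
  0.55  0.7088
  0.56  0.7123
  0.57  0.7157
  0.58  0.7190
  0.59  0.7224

-0.3037

σ√T = 0.32 × 0.4082 = 0.1306
d₁ = [ln(340/320) + (0.011 − 0.026 + ½·0.32²)·0.1667] / (σ√T) = (0.0606 + 0.0060) / 0.1306 = 0.5102 ⇒ 0.51
N(d₁) = N(0.51) = 0.6950
Δ_put = e^(−qT)·(N(d₁) − 1) = 0.9957·(0.6950 − 1) = -0.3037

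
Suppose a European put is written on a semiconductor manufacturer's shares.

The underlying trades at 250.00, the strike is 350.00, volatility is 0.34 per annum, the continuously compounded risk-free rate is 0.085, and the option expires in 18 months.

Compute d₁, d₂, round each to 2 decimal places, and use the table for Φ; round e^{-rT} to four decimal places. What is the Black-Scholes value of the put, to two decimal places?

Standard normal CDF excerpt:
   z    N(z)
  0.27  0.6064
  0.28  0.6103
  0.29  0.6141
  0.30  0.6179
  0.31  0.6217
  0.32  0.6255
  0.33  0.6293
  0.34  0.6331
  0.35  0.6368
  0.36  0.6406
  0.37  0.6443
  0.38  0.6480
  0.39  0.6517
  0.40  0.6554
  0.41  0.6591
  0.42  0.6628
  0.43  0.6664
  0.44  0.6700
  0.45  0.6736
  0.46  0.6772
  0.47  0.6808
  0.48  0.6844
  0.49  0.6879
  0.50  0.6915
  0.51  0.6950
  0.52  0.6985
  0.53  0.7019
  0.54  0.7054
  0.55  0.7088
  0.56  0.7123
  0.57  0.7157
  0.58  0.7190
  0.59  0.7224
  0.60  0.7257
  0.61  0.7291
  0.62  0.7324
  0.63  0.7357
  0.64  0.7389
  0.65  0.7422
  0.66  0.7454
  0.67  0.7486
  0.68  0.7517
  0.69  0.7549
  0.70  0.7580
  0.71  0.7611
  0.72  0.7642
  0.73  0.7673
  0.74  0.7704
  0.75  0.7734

σ√T = 0.34·√1.5 = 0.4164
d₁ = [ln(250/350) + (0.085 + 0.34²/2)·1.5] / 0.4164 = [-0.3365 + 0.2142] / 0.4164 = -0.2936 ⇒ -0.29
d₂ = d₁ − σ√T = -0.2936 − 0.4164 = -0.7100 ⇒ -0.71
e^(−rT) = e^(−0.085·1.5) = 0.8803
P = 350·0.8803·N(0.71) − 250·N(0.29) = 350·0.8803·0.7611 − 250·0.6141 = 234.4987 − 153.5250 = 80.9737

80.97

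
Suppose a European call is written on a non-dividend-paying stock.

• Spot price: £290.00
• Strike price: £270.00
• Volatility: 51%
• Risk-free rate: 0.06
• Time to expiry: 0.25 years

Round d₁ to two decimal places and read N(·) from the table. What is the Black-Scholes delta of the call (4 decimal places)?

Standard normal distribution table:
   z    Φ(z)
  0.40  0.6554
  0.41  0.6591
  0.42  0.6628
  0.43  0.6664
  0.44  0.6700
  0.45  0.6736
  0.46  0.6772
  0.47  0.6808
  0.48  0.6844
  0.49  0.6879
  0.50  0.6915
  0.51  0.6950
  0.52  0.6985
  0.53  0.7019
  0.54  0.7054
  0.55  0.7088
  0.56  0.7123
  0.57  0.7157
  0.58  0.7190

σ√T = 0.51·√0.25 = 0.2550
d₁ = [ln(290/270) + (0.06 + 0.51²/2)·0.25] / 0.2550 = [0.0715 + 0.0475] / 0.2550 = 0.4666 → 0.47
N(d₁) = N(0.47) = 0.6808
Δ_call = N(d₁) = 0.6808

0.6808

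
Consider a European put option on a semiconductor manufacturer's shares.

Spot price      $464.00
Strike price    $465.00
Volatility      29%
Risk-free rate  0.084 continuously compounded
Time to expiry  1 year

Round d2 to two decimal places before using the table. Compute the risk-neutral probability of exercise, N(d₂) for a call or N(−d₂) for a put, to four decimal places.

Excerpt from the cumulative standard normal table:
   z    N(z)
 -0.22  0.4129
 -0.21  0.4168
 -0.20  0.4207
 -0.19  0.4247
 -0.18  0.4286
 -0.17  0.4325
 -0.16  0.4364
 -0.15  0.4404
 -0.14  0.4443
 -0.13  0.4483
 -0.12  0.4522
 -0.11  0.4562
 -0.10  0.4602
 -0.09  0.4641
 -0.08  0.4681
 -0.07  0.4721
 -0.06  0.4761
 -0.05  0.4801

0.4443

T = 1;  σ√T = 0.2900
d₁ = [ln(464/465) + (0.084 + ½·0.29²)·1] / (σ√T) = (-0.0022 + 0.1260) / 0.2900 = 0.4272 ≈ 0.43
d₂ = 0.4272 − 0.2900 = 0.1372 ≈ 0.14
Pr(exercise) under Q = N(−d₂) = N(-0.14) = 0.4443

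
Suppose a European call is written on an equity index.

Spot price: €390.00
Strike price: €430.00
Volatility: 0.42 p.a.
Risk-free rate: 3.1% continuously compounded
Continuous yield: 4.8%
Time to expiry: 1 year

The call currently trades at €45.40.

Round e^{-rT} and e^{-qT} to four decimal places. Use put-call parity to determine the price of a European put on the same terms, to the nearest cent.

e^(−qT) = e^(−0.048·1) = 0.9531;  e^(−rT) = e^(−0.031·1) = 0.9695
Put-call parity: C − P = S·e^(−qT) − K·e^(−rT) = 390·0.9531 − 430·0.9695 = 371.7090 − 416.8850 = -45.1760
P = C − (C − P) = 45.40 − (-45.1760) = 90.5760

€90.58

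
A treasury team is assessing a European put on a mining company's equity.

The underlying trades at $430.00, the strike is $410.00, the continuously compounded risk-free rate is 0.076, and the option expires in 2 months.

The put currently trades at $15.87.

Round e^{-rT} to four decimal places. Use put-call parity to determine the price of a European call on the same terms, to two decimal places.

$41.04

exp(−rT) = exp(−0.076·0.1667) = 0.9874
Put-call parity: C − P = S − K·e^(−rT) = 430 − 410·0.9874 = 430 − 404.8340 = 25.1660
C = P + (C − P) = 15.87 + (25.1660) = 41.0360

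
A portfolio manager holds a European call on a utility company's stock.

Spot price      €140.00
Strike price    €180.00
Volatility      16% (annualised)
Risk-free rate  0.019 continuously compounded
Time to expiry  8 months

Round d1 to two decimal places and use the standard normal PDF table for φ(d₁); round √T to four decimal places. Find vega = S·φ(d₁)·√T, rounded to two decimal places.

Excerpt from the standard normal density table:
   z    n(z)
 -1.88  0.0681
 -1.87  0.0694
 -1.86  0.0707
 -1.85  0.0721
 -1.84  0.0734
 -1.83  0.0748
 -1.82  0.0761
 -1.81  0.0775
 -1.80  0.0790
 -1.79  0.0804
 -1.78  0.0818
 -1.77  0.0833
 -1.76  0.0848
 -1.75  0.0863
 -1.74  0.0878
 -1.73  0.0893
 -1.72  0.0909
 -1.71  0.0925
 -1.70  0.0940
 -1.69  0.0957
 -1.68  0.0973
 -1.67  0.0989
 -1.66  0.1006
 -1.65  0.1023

9.69

σ√T = 0.16·√0.6667 = 0.1306
ln(S/K) + (r + σ²/2)T = ln(140/180) + (0.019 + 0.16²/2)·0.6667 = -0.2513 + 0.0212 = -0.2301
d₁ = -0.2301 / 0.1306 = -1.7614 which rounds to -1.76
√T = √0.6667 = 0.8165
φ(d₁) = φ(-1.76) = 0.0848
vega = S·φ(d₁)·√T = 140·0.0848·0.8165 = 9.6935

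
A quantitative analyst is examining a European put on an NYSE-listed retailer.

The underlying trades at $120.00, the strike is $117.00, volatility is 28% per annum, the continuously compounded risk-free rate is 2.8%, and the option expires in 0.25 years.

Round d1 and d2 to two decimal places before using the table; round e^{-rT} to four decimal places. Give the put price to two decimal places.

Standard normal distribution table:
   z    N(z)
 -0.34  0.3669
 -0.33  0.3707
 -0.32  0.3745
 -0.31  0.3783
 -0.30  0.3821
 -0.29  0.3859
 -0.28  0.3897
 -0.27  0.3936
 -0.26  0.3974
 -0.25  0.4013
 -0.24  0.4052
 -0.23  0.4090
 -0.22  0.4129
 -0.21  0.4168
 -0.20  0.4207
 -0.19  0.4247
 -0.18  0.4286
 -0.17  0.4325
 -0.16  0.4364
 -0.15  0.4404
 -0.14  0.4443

$4.85

T = 0.25;  σ√T = 0.1400
d₁ = [ln(120/117) + (0.028 + 0.28²/2)·0.25] / 0.1400 = [0.0253 + 0.0168] / 0.1400 = 0.3008 ≈ 0.30
d₂ = d₁ − σ√T = 0.3008 − 0.1400 = 0.1608 ≈ 0.16
e^(−rT) = e^(−0.028·0.25) = 0.9930
N(−d₂) = N(-0.16) = 0.4364;  N(−d₁) = N(-0.30) = 0.3821
P = 117·0.9930·0.4364 − 120·0.3821 = 50.7014 − 45.8520 = 4.8494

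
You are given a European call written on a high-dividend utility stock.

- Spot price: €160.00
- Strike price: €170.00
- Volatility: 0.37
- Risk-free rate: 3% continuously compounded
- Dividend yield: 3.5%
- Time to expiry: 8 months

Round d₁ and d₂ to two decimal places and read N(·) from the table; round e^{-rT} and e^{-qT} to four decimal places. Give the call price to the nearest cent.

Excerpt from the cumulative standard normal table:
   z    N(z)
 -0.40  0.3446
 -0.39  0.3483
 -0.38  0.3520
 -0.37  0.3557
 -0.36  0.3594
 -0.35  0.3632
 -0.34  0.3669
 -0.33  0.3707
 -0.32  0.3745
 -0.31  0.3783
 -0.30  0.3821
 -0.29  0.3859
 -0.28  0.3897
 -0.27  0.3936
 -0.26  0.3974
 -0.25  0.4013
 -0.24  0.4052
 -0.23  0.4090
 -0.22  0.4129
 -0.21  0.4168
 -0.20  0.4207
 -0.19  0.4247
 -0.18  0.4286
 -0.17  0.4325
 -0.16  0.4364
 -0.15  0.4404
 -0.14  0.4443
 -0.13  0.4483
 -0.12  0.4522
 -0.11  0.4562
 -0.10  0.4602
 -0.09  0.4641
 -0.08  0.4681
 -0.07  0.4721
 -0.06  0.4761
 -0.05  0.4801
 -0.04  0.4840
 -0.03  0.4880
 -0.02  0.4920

σ√T = 0.37 × 0.8165 = 0.3021
d₁ = [ln(160/170) + (0.03 − 0.035 + 0.37²/2)·0.6667] / 0.3021 = [-0.0606 + 0.0423] / 0.3021 = -0.0607 ≈ -0.06
d₂ = d₁ − σ√T = -0.0607 − 0.3021 = -0.3628 ≈ -0.36
e^(−qT) = e^(−0.035·0.6667) = 0.9769;  e^(−rT) = e^(−0.03·0.6667) = 0.9802
C = 160·0.9769·N(-0.06) − 170·0.9802·N(-0.36) = 160·0.9769·0.4761 − 170·0.9802·0.3594 = 74.4163 − 59.8883 = 14.5281

€14.53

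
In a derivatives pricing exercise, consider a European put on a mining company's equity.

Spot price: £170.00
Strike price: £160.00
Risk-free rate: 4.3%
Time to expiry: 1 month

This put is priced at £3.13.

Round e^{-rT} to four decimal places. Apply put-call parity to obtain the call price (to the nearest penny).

£13.71

exp(−rT) = exp(−0.043·0.08333) = 0.9964
Put-call parity: C − P = S − K·e^(−rT) = 170 − 160·0.9964 = 170 − 159.4240 = 10.5760
C = P + (C − P) = 3.13 + (10.5760) = 13.7060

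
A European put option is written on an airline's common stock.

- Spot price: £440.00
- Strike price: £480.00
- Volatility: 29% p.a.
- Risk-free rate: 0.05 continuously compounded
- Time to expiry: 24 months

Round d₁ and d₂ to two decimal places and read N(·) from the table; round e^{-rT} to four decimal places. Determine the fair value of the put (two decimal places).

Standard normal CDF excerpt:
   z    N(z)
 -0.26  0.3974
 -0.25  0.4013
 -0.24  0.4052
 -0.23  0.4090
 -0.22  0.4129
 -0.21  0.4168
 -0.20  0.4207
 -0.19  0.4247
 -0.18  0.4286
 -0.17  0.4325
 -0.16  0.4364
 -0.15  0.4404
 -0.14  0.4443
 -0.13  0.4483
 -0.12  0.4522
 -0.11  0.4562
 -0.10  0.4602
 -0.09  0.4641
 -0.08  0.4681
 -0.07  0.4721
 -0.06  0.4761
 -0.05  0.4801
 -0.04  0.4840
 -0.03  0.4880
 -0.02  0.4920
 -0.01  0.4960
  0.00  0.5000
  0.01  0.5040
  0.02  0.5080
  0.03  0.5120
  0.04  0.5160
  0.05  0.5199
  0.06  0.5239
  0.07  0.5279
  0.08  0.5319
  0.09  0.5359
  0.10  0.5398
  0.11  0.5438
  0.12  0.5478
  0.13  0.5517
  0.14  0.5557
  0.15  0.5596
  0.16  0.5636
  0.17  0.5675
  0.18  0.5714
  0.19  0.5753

σ√T = 0.29·√2 = 0.4101
d₁ = [ln(440/480) + (0.05 + 0.29²/2)·2] / 0.4101 = [-0.0870 + 0.1841] / 0.4101 = 0.2367 ⇒ 0.24
d₂ = d₁ − σ√T = 0.2367 − 0.4101 = -0.1734 ⇒ -0.17
exp(−rT) = exp(−0.05·2) = 0.9048
N(−d₂) = N(0.17) = 0.5675;  N(−d₁) = N(-0.24) = 0.4052
P = 480·0.9048·0.5675 − 440·0.4052 = 246.4675 − 178.2880 = 68.1795

£68.18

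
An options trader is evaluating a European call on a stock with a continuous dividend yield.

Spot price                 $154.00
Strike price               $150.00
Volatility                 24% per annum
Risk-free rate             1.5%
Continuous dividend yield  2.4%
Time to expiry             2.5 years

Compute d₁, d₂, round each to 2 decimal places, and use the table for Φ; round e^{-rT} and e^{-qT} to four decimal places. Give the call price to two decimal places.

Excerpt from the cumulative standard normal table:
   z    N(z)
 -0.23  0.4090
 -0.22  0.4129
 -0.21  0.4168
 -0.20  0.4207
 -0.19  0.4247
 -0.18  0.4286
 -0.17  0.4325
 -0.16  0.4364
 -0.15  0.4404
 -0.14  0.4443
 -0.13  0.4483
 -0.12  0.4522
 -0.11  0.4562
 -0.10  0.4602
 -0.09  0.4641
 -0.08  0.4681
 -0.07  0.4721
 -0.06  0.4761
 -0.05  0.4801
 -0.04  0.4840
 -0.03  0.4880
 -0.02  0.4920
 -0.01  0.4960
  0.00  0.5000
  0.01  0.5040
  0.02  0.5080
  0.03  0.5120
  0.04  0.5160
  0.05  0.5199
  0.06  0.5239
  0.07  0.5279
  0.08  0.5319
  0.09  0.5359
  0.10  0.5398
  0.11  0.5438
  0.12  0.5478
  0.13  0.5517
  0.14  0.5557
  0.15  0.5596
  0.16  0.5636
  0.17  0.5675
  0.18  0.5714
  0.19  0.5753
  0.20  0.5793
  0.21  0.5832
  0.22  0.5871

T = 2.5;  σ√T = 0.3795
d₁ = [ln(154/150) + (0.015 − 0.024 + ½·0.24²)·2.5] / (σ√T) = (0.0263 + 0.0495) / 0.3795 = 0.1998 ≈ 0.20
d₂ = 0.1998 − 0.3795 = -0.1797 ≈ -0.18
exp(−qT) = exp(−0.024·2.5) = 0.9418;  exp(−rT) = exp(−0.015·2.5) = 0.9632
C = 154·0.9418·N(0.20) − 150·0.9632·N(-0.18) = 154·0.9418·0.5793 − 150·0.9632·0.4286 = 84.0200 − 61.9241 = 22.0959

$22.10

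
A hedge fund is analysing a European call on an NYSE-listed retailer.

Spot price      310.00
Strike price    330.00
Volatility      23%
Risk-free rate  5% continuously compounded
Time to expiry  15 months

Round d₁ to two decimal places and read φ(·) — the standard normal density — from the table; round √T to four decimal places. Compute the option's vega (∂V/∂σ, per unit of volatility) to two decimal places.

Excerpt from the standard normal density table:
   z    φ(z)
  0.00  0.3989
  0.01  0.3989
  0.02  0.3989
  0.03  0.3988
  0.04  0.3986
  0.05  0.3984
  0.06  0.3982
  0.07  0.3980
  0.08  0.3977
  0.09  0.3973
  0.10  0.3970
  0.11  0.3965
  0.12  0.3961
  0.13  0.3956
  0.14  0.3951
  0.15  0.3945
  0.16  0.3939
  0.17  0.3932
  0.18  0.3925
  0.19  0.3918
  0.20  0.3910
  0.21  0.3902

137.11

σ√T = 0.23 × 1.1180 = 0.2571
d₁ = [ln(310/330) + (0.05 + 0.23²/2)·1.25] / 0.2571 = [-0.0625 + 0.0956] / 0.2571 = 0.1285 which rounds to 0.13
√T = √1.25 = 1.1180
φ(d₁) = φ(0.13) = 0.3956
vega = S·φ(d₁)·√T = 310·0.3956·1.1180 = 137.1070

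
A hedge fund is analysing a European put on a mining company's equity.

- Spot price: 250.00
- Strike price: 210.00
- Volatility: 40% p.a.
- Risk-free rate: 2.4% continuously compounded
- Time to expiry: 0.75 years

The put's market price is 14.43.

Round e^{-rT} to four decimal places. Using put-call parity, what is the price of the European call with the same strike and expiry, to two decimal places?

58.17

e^(−rT) = e^(−0.024·0.75) = 0.9822
Put-call parity: C − P = S − K·e^(−rT) = 250 − 210·0.9822 = 250 − 206.2620 = 43.7380
C = P + (C − P) = 14.43 + (43.7380) = 58.1680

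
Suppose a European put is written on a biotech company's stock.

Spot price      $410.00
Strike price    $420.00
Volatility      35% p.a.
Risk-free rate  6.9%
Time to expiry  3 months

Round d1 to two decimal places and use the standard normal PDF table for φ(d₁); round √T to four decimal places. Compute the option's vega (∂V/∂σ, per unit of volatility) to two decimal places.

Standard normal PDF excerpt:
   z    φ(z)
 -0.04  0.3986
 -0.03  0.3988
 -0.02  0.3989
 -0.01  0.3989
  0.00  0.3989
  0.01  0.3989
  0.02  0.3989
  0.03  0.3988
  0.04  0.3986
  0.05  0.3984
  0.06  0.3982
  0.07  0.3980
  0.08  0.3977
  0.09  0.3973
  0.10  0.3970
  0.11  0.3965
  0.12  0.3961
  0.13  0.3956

81.67

σ√T = 0.35·√0.25 = 0.1750
d₁ = [ln(410/420) + (0.069 + 0.35²/2)·0.25] / 0.1750 = [-0.0241 + 0.0326] / 0.1750 = 0.0484 ≈ 0.05
√T = √0.25 = 0.5000
φ(d₁) = φ(0.05) = 0.3984
vega = S·φ(d₁)·√T = 410·0.3984·0.5000 = 81.6720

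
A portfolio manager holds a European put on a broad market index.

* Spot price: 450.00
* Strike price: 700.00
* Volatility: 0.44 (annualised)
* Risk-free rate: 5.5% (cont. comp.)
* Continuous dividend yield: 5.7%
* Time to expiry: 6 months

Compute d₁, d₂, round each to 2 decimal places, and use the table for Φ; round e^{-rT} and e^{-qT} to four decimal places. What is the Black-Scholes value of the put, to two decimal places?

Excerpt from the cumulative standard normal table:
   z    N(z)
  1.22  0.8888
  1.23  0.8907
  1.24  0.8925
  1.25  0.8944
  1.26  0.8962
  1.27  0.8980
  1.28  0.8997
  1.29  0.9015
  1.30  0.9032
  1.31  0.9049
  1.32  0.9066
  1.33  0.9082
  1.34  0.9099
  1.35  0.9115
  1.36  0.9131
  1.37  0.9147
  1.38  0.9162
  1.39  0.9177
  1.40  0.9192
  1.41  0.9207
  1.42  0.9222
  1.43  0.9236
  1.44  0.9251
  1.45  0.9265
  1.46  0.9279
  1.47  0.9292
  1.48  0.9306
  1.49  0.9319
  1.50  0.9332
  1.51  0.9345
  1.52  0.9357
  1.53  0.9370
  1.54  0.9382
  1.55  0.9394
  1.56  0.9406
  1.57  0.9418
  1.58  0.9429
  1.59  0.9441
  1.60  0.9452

σ√T = 0.44·√0.5 = 0.3111
d₁ = [ln(450/700) + (0.055 − 0.057 + 0.44²/2)·0.5] / 0.3111 = [-0.4418 + 0.0474] / 0.3111 = -1.2678 → -1.27
d₂ = d₁ − σ√T = -1.2678 − 0.3111 = -1.5789 → -1.58
exp(−qT) = exp(−0.057·0.5) = 0.9719;  exp(−rT) = exp(−0.055·0.5) = 0.9729
N(−d₂) = N(1.58) = 0.9429;  N(−d₁) = N(1.27) = 0.8980
P = 700·0.9729·0.9429 − 450·0.9719·0.8980 = 642.1432 − 392.7448 = 249.3984

249.40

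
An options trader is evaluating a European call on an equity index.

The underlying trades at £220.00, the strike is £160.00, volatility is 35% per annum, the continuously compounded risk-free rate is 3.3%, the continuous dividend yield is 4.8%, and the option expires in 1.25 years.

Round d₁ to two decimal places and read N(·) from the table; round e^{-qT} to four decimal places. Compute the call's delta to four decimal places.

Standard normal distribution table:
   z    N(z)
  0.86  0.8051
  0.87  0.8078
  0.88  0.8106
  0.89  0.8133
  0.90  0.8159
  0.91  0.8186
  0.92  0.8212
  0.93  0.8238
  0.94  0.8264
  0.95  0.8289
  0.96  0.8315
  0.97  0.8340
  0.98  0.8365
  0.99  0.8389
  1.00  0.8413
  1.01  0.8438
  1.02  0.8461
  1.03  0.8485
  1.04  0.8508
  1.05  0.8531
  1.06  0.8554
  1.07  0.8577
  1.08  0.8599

T = 1.25;  σ√T = 0.3913
d₁ = [ln(220/160) + (0.033 − 0.048 + 0.35²/2)·1.25] / 0.3913 = [0.3185 + 0.0578] / 0.3913 = 0.9616 ⇒ 0.96
N(d₁) = N(0.96) = 0.8315
Δ_call = exp(−qT)·N(d₁) = 0.9418·0.8315 = 0.7831

0.7831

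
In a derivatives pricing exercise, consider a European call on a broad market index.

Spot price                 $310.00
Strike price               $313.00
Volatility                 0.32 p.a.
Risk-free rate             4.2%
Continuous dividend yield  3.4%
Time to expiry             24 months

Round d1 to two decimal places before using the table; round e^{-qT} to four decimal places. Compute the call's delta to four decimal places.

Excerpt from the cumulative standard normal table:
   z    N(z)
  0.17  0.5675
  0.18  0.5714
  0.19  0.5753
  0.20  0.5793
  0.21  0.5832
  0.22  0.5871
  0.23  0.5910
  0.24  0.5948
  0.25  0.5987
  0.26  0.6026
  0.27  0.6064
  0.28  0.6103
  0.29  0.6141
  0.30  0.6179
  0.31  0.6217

0.5557

σ√T = 0.32·√2 = 0.4525
d₁ = [ln(310/313) + (0.042 − 0.034 + 0.32²/2)·2] / 0.4525 = [-0.0096 + 0.1184] / 0.4525 = 0.2403 → 0.24
N(d₁) = N(0.24) = 0.5948
Δ_call = e^(−qT)·N(d₁) = 0.9343·0.5948 = 0.5557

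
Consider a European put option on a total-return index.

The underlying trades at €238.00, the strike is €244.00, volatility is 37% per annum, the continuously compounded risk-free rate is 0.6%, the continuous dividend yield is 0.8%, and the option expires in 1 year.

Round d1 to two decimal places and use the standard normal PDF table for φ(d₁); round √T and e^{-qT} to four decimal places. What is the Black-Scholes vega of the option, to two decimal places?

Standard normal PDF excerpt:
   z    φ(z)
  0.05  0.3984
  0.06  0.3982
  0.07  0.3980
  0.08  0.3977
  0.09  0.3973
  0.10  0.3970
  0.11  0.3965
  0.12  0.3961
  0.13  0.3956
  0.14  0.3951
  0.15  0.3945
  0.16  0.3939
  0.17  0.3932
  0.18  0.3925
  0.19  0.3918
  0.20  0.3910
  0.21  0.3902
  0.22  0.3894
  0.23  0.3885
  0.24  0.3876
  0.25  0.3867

T = 1;  σ√T = 0.3700
d₁ = [ln(238/244) + (0.006 − 0.008 + ½·0.37²)·1] / (σ√T) = (-0.0249 + 0.0664) / 0.3700 = 0.1123 → 0.11
√T = √1 = 1.0000
φ(d₁) = φ(0.11) = 0.3965
e^(−qT) = e^(−0.008·1) = 0.9920
vega = S·e^(−qT)·φ(d₁)·√T = 238·0.9920·0.3965·1.0000 = 93.6121

93.61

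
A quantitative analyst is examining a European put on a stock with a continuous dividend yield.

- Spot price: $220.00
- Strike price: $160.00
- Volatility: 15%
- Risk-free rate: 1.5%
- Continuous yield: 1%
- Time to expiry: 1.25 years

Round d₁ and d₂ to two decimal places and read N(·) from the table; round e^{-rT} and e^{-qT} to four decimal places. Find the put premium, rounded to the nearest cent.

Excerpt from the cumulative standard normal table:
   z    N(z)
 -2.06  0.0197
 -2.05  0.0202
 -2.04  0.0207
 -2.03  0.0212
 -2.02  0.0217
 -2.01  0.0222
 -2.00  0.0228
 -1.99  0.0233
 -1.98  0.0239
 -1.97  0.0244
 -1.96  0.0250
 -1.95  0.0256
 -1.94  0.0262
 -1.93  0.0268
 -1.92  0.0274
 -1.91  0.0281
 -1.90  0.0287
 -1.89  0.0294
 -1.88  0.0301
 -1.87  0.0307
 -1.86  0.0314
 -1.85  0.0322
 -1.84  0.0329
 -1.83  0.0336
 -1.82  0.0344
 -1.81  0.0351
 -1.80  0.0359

$0.34

σ√T = 0.15·√1.25 = 0.1677
d₁ = [ln(220/160) + (0.015 − 0.01 + ½·0.15²)·1.25] / (σ√T) = (0.3185 + 0.0203) / 0.1677 = 2.0200 ⇒ 2.02
d₂ = 2.0200 − 0.1677 = 1.8523 ⇒ 1.85
e^(−qT) = e^(−0.01·1.25) = 0.9876;  e^(−rT) = e^(−0.015·1.25) = 0.9814
P = 160·0.9814·N(-1.85) − 220·0.9876·N(-2.02) = 160·0.9814·0.0322 − 220·0.9876·0.0217 = 5.0562 − 4.7148 = 0.3414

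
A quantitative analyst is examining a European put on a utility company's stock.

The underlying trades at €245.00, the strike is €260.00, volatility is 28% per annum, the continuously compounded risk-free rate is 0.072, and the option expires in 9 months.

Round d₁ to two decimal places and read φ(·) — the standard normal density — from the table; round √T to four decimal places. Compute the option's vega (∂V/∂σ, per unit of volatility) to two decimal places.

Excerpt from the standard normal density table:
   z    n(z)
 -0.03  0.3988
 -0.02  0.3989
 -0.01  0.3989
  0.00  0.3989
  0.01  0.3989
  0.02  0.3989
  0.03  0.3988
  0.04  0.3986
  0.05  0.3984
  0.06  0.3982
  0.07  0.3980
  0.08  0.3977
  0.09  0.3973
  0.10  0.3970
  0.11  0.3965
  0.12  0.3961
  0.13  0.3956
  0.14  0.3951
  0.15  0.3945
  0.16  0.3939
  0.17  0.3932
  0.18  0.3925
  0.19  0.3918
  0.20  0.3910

84.23

T = 0.75;  σ√T = 0.2425
d₁ = [ln(245/260) + (0.072 + ½·0.28²)·0.75] / (σ√T) = (-0.0594 + 0.0834) / 0.2425 = 0.0989 ⇒ 0.10
√T = √0.75 = 0.8660
φ(d₁) = φ(0.10) = 0.3970
vega = S·φ(d₁)·√T = 245·0.3970·0.8660 = 84.2315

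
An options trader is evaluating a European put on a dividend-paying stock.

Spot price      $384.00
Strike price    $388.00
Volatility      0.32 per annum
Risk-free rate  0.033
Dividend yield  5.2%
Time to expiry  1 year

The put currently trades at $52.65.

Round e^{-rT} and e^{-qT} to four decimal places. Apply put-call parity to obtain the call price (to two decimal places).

exp(−qT) = exp(−0.052·1) = 0.9493;  exp(−rT) = exp(−0.033·1) = 0.9675
Put-call parity: C − P = S·e^(−qT) − K·e^(−rT) = 384·0.9493 − 388·0.9675 = 364.5312 − 375.3900 = -10.8588
C = P + (C − P) = 52.65 + (-10.8588) = 41.7912

$41.79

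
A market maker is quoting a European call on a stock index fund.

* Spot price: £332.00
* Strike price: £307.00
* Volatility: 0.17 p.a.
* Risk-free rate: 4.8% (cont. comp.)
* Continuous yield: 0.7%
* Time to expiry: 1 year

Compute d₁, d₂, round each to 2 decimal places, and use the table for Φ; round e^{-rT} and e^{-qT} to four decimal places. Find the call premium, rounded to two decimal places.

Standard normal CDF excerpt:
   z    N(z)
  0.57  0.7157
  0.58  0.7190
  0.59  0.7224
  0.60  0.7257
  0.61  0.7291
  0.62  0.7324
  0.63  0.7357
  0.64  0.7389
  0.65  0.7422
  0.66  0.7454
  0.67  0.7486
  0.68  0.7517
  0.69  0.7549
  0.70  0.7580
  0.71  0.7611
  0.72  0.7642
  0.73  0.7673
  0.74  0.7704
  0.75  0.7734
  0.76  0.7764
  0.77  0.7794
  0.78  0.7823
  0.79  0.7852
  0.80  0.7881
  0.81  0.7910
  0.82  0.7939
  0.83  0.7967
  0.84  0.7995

σ√T = 0.17 × 1.0000 = 0.1700
d₁ = [ln(332/307) + (0.048 − 0.007 + ½·0.17²)·1] / (σ√T) = (0.0783 + 0.0555) / 0.1700 = 0.7867 ≈ 0.79
d₂ = 0.7867 − 0.1700 = 0.6167 ≈ 0.62
e^(−qT) = e^(−0.007·1) = 0.9930;  e^(−rT) = e^(−0.048·1) = 0.9531
C = 332·0.9930·N(0.79) − 307·0.9531·N(0.62) = 332·0.9930·0.7852 − 307·0.9531·0.7324 = 258.8616 − 214.3015 = 44.5601

£44.56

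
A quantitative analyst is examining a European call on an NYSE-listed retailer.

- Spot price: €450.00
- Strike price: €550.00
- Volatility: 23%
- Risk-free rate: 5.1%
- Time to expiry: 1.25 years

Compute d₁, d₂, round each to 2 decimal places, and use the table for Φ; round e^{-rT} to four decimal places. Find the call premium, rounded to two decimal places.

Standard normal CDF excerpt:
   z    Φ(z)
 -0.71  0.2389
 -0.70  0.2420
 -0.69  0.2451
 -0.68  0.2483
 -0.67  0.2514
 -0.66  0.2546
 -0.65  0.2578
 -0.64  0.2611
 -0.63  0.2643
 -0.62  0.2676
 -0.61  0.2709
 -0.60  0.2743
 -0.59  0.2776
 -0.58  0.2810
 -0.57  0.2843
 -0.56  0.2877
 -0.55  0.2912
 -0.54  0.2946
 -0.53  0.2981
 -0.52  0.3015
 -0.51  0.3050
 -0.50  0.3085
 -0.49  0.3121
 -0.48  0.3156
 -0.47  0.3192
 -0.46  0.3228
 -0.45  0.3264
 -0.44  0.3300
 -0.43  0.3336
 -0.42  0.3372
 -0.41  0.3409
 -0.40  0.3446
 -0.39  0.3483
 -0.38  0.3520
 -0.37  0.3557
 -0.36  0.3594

T = 1.25;  σ√T = 0.2571
d₁ = [ln(450/550) + (0.051 + ½·0.23²)·1.25] / (σ√T) = (-0.2007 + 0.0968) / 0.2571 = -0.4039 → -0.40
d₂ = -0.4039 − 0.2571 = -0.6610 → -0.66
e^(−rT) = e^(−0.051·1.25) = 0.9382
N(d₁) = N(-0.40) = 0.3446;  N(d₂) = N(-0.66) = 0.2546
C = 450·0.3446 − 550·0.9382·0.2546 = 155.0700 − 131.3761 = 23.6939

€23.69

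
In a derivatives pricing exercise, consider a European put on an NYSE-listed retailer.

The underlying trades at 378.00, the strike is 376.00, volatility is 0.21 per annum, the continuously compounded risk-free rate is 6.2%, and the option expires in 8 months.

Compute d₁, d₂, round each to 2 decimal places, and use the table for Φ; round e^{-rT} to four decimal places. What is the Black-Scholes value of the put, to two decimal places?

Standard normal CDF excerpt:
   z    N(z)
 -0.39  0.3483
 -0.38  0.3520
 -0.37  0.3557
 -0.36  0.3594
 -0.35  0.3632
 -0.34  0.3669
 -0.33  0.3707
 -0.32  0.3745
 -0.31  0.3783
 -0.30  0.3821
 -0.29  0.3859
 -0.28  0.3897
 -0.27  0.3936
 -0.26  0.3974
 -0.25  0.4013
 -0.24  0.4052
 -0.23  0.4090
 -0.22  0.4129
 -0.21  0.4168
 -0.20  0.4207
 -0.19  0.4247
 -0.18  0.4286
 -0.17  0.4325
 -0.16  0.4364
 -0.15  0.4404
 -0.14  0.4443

σ√T = 0.21 × 0.8165 = 0.1715
d₁ = [ln(378/376) + (0.062 + 0.21²/2)·0.6667] / 0.1715 = [0.0053 + 0.0560] / 0.1715 = 0.3577 → 0.36
d₂ = d₁ − σ√T = 0.3577 − 0.1715 = 0.1863 → 0.19
e^(−rT) = e^(−0.062·0.6667) = 0.9595
N(−d₂) = N(-0.19) = 0.4247;  N(−d₁) = N(-0.36) = 0.3594
P = 376·0.9595·0.4247 − 378·0.3594 = 153.2199 − 135.8532 = 17.3667

17.37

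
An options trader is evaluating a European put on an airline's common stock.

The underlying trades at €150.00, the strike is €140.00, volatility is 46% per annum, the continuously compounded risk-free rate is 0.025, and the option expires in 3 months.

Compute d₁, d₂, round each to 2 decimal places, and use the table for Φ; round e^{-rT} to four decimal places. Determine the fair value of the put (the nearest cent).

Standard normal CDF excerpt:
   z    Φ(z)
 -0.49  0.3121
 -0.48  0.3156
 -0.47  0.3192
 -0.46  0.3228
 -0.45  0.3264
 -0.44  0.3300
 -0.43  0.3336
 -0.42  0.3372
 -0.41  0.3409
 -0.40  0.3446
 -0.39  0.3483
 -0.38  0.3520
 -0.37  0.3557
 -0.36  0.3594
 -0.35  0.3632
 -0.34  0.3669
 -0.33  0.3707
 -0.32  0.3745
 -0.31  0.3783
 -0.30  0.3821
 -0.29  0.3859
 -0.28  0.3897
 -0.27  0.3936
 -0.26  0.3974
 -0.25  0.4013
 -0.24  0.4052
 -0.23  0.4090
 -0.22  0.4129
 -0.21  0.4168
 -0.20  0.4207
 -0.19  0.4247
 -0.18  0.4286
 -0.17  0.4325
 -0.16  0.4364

€8.49

σ√T = 0.46 × 0.5000 = 0.2300
ln(S/K) + (r + σ²/2)T = ln(150/140) + (0.025 + 0.46²/2)·0.25 = 0.0690 + 0.0327 = 0.1017
d₁ = 0.1017 / 0.2300 = 0.4421 → 0.44
d₂ = d₁ − σ√T = 0.4421 − 0.2300 = 0.2121 → 0.21
exp(−rT) = exp(−0.025·0.25) = 0.9938
N(−d₂) = N(-0.21) = 0.4168;  N(−d₁) = N(-0.44) = 0.3300
P = 140·0.9938·0.4168 − 150·0.3300 = 57.9902 − 49.5000 = 8.4902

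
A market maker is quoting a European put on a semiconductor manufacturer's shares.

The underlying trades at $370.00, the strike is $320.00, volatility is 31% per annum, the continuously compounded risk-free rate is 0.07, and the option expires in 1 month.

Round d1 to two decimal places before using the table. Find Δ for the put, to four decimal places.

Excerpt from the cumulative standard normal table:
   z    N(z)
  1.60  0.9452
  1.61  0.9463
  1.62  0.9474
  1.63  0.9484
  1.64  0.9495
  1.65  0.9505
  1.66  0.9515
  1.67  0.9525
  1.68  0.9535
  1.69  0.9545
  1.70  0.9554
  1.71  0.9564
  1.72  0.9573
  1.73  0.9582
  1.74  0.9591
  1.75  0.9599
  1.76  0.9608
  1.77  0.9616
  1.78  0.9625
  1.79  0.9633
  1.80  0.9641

-0.0418

σ√T = 0.31·√0.08333 = 0.0895
d₁ = [ln(370/320) + (0.07 + 0.31²/2)·0.08333] / 0.0895 = [0.1452 + 0.0098] / 0.0895 = 1.7323 → 1.73
N(d₁) = N(1.73) = 0.9582
Δ_put = N(d₁) − 1 = 0.9582 − 1 = -0.0418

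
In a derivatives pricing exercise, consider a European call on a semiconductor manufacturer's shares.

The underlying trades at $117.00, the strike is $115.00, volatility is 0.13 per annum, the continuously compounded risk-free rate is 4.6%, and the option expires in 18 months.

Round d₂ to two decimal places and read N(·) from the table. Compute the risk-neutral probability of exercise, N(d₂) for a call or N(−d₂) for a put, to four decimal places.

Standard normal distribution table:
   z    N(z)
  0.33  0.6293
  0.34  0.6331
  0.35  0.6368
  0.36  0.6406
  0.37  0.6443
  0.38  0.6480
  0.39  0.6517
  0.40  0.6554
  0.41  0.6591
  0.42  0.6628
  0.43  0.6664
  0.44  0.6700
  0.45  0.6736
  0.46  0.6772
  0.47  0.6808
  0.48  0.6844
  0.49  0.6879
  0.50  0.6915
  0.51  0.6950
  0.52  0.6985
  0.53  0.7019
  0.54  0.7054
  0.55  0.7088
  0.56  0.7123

σ√T = 0.13 × 1.2247 = 0.1592
ln(S/K) + (r + σ²/2)T = ln(117/115) + (0.046 + 0.13²/2)·1.5 = 0.0172 + 0.0817 = 0.0989
d₁ = 0.0989 / 0.1592 = 0.6213 ⇒ 0.62
d₂ = d₁ − σ√T = 0.6213 − 0.1592 = 0.4621 ⇒ 0.46
Risk-neutral Pr[S_T > K] = N(d₂) = N(0.46) = 0.6772

0.6772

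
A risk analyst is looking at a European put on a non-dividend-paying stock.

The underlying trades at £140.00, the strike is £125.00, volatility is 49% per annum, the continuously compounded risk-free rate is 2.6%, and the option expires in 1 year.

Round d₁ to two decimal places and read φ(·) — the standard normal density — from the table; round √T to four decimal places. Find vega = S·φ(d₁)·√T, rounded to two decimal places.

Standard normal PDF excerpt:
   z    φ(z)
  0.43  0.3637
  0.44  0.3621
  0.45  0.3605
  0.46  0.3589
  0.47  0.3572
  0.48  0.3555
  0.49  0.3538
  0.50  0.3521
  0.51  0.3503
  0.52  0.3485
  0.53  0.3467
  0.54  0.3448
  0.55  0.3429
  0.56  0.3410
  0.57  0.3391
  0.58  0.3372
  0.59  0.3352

T = 1;  σ√T = 0.4900
ln(S/K) + (r + σ²/2)T = ln(140/125) + (0.026 + 0.49²/2)·1 = 0.1133 + 0.1460 = 0.2594
d₁ = 0.2594 / 0.4900 = 0.5293 ≈ 0.53
√T = √1 = 1.0000
φ(d₁) = φ(0.53) = 0.3467
vega = S·φ(d₁)·√T = 140·0.3467·1.0000 = 48.5380
(Call and put vega coincide under Black-Scholes.)

48.54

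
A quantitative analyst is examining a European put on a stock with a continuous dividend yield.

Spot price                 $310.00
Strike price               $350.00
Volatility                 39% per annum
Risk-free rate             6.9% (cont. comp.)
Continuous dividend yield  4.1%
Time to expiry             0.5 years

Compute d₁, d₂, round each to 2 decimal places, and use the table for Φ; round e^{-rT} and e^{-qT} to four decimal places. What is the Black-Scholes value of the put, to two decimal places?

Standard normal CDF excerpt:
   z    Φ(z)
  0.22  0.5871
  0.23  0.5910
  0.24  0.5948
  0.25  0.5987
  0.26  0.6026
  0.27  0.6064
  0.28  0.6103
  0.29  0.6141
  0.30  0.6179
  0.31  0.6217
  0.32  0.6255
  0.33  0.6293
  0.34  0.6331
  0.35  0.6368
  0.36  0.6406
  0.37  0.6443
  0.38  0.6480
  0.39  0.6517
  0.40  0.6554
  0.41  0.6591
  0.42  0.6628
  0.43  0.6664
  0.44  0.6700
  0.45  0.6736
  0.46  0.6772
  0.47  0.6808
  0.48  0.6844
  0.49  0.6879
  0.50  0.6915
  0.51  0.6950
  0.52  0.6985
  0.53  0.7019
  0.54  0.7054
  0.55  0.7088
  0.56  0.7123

$55.51

σ√T = 0.39 × 0.7071 = 0.2758
ln(S/K) + (r − q + σ²/2)T = ln(310/350) + (0.069 − 0.041 + 0.39²/2)·0.5 = -0.1214 + 0.0520 = -0.0693
d₁ = -0.0693 / 0.2758 = -0.2514 → -0.25
d₂ = d₁ − σ√T = -0.2514 − 0.2758 = -0.5272 → -0.53
exp(−qT) = exp(−0.041·0.5) = 0.9797;  exp(−rT) = exp(−0.069·0.5) = 0.9661
N(−d₂) = N(0.53) = 0.7019;  N(−d₁) = N(0.25) = 0.5987
P = 350·0.9661·0.7019 − 310·0.9797·0.5987 = 237.3370 − 181.8294 = 55.5076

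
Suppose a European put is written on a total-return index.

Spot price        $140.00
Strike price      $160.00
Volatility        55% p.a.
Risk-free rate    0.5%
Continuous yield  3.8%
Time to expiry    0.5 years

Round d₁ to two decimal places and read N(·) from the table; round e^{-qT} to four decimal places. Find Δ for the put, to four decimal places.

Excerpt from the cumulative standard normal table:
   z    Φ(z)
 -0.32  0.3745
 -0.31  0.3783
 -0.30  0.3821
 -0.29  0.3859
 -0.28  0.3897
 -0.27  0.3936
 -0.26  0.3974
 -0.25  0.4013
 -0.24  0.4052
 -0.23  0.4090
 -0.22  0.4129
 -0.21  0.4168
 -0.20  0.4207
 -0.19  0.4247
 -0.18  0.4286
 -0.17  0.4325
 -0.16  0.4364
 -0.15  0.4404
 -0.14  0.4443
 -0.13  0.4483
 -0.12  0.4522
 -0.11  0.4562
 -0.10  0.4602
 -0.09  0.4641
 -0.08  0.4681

-0.5645

σ√T = 0.55·√0.5 = 0.3889
d₁ = [ln(140/160) + (0.005 − 0.038 + ½·0.55²)·0.5] / (σ√T) = (-0.1335 + 0.0591) / 0.3889 = -0.1913 → -0.19
N(d₁) = N(-0.19) = 0.4247
Δ_put = e^(−qT)·(N(d₁) − 1) = 0.9812·(0.4247 − 1) = -0.5645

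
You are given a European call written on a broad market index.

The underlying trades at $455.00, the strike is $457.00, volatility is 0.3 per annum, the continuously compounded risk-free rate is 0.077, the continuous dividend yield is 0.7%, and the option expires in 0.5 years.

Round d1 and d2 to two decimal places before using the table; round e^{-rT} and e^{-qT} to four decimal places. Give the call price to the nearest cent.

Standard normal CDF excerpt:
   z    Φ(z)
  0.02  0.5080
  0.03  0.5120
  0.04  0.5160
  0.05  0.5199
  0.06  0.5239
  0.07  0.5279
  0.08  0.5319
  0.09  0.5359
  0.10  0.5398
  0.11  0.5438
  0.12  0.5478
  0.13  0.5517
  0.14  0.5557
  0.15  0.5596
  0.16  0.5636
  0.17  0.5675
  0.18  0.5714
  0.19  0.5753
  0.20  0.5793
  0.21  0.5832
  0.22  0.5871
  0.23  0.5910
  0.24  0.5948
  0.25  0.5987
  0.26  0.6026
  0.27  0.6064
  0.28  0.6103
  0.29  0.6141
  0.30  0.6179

T = 0.5;  σ√T = 0.2121
d₁ = [ln(455/457) + (0.077 − 0.007 + ½·0.3²)·0.5] / (σ√T) = (-0.0044 + 0.0575) / 0.2121 = 0.2504 → 0.25
d₂ = 0.2504 − 0.2121 = 0.0382 → 0.04
e^(−qT) = e^(−0.007·0.5) = 0.9965;  e^(−rT) = e^(−0.077·0.5) = 0.9622
N(d₁) = N(0.25) = 0.5987;  N(d₂) = N(0.04) = 0.5160
C = 455·0.9965·0.5987 − 457·0.9622·0.5160 = 271.4551 − 226.8983 = 44.5568

$44.56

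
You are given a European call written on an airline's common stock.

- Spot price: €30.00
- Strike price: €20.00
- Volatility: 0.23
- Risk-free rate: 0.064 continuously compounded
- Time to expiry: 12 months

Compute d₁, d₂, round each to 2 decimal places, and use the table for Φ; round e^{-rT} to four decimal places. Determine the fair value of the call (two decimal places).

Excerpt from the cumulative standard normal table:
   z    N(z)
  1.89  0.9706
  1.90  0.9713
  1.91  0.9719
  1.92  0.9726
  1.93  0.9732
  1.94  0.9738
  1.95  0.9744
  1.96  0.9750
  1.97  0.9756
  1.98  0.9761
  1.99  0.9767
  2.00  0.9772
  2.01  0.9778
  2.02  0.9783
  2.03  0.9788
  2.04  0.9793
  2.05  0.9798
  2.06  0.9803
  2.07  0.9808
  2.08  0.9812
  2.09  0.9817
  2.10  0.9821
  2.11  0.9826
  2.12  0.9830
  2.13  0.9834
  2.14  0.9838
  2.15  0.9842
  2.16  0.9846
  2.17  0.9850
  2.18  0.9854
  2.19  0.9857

€11.28

T = 1;  σ√T = 0.2300
d₁ = [ln(30/20) + (0.064 + 0.23²/2)·1] / 0.2300 = [0.4055 + 0.0905] / 0.2300 = 2.1562 ⇒ 2.16
d₂ = d₁ − σ√T = 2.1562 − 0.2300 = 1.9262 ⇒ 1.93
exp(−rT) = exp(−0.064·1) = 0.9380
C = 30·N(2.16) − 20·0.9380·N(1.93) = 30·0.9846 − 20·0.9380·0.9732 = 29.5380 − 18.2572 = 11.2808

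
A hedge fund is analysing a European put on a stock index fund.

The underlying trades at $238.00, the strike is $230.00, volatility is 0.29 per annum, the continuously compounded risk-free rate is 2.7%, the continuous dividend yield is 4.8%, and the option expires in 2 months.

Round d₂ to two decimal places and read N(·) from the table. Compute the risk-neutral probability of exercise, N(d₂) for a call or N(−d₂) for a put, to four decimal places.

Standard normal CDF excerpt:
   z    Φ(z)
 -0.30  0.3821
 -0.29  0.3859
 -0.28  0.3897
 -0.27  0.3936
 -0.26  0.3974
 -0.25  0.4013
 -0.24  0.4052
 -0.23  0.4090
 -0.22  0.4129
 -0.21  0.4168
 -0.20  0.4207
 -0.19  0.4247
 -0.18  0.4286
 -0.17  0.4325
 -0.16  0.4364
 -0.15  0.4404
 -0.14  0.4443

0.4207

σ√T = 0.29 × 0.4082 = 0.1184
d₁ = [ln(238/230) + (0.027 − 0.048 + ½·0.29²)·0.1667] / (σ√T) = (0.0342 + 0.0035) / 0.1184 = 0.3184 → 0.32
d₂ = 0.3184 − 0.1184 = 0.2000 → 0.20
Risk-neutral Pr[S_T < K] = N(−d₂) = N(-0.20) = 0.4207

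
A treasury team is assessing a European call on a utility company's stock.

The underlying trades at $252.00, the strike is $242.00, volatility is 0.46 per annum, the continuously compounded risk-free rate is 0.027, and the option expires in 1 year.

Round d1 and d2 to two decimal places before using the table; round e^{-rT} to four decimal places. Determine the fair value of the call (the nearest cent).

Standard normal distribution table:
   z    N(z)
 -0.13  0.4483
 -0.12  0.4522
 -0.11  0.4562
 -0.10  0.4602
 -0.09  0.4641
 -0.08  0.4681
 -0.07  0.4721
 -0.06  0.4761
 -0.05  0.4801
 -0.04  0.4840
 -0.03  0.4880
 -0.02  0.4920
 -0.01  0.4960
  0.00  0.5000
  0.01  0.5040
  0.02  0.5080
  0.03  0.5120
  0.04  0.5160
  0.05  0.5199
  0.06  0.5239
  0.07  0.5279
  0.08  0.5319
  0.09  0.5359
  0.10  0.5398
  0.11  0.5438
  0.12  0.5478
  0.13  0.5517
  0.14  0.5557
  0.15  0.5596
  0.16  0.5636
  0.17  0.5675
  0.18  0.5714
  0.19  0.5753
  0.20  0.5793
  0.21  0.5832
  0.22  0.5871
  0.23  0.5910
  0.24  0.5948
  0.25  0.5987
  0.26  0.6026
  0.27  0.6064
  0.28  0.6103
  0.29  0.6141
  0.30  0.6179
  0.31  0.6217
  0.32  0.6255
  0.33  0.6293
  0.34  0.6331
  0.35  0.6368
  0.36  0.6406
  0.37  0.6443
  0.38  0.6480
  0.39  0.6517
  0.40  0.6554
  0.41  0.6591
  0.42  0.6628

σ√T = 0.46 × 1.0000 = 0.4600
d₁ = [ln(252/242) + (0.027 + 0.46²/2)·1] / 0.4600 = [0.0405 + 0.1328] / 0.4600 = 0.3767 → 0.38
d₂ = d₁ − σ√T = 0.3767 − 0.4600 = -0.0833 → -0.08
e^(−rT) = e^(−0.027·1) = 0.9734
C = 252·N(0.38) − 242·0.9734·N(-0.08) = 252·0.6480 − 242·0.9734·0.4681 = 163.2960 − 110.2669 = 53.0291

$53.03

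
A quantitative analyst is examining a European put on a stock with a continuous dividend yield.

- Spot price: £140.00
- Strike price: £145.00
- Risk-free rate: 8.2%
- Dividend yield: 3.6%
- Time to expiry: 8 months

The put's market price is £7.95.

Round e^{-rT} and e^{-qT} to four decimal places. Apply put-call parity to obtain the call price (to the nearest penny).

£7.35

exp(−qT) = exp(−0.036·0.6667) = 0.9763;  exp(−rT) = exp(−0.082·0.6667) = 0.9468
Put-call parity: C − P = S·e^(−qT) − K·e^(−rT) = 140·0.9763 − 145·0.9468 = 136.6820 − 137.2860 = -0.6040
C = P + (C − P) = 7.95 + (-0.6040) = 7.3460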